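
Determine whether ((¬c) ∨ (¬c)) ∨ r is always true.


Build the truth table over {c, r}:
c | r | φ
---------
F | F | T
T | F | F
F | T | T
T | T | T
Counterexample at row 2: with c=T, r=F, the formula is F.

No, it is not a tautology.


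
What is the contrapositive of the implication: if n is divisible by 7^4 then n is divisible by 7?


The contrapositive of (P → Q) is (¬Q → ¬P); it is logically equivalent to the original.
Here P = 'n is divisible by 7^4' and Q = 'n is divisible by 7'.

If not (n is divisible by 7), then not (n is divisible by 7^4).


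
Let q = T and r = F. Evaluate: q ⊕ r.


Exclusive or is true when exactly one operand is true.
Substitute: q=T, r=F.
T ⊕ F evaluates to T.

T


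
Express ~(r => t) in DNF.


Step 1: Rewrite implication then negate: ¬(¬r ∨ t) = r ∧ ¬t.

r & (~t)


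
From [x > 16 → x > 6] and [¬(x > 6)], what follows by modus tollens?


Modus tollens: from (P → Q) and ¬Q, infer ¬P.
Q = 'x > 6' is denied; since P → Q, P must also fail.

Not (x > 16).


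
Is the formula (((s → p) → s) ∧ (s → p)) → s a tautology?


Build the truth table over {p, s}:
p | s | φ
---------
F | F | T
T | F | T
F | T | T
T | T | T
Every row evaluates to true.

Yes, it is a tautology.


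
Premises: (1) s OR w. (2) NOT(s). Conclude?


Disjunctive syllogism: from (P ∨ Q) and ¬P, infer Q.
One disjunct, 's', is ruled out; the other must hold.

w


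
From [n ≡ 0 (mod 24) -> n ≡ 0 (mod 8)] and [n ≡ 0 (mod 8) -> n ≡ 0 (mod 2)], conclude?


Hypothetical syllogism: from (P → Q) and (Q → R), infer (P → R).
Chain the two implications through the shared middle term 'n ≡ 0 (mod 8)'.

n ≡ 0 (mod 24) -> n ≡ 0 (mod 2)


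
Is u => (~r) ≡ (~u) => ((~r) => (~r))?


Compare truth tables:
r | u | φ | ψ
-------------
False | False | True | True
True | False | True | True
False | True | True | True
True | True | False | True
They differ at row 4 (r=True, u=True): φ=False but ψ=True.

No, they are not logically equivalent.


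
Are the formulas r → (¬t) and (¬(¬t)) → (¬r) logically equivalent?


Compare truth tables:
r | t | φ | ψ
-------------
F | F | T | T
T | F | T | T
F | T | T | T
T | T | F | F
The columns φ and ψ agree on every row.

Yes, they are logically equivalent.


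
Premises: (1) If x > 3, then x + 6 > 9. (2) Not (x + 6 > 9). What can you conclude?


Modus tollens: from (P → Q) and ¬Q, infer ¬P.
Q = 'x + 6 > 9' is denied; since P → Q, P must also fail.

Not (x > 3).


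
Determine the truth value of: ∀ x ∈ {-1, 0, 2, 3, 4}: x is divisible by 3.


Evaluate the predicate on each element: -1:F, 0:T, 2:F, 3:T, 4:F.
Counterexample x = -1 fails the predicate.

F


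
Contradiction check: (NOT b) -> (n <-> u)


Truth table over {b, n, u}:
b | n | u | φ
-------------
F | F | F | T
T | F | F | T
F | T | F | F
T | T | F | T
F | F | T | F
T | F | T | T
F | T | T | T
T | T | T | T
Satisfying assignment at row 1: b=F, n=F, u=F gives T.

No, it is not a contradiction.


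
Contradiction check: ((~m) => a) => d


Truth table over {a, d, m}:
a | d | m | φ
-------------
False | False | False | True
True | False | False | False
False | True | False | True
True | True | False | True
False | False | True | False
True | False | True | False
False | True | True | True
True | True | True | True
Satisfying assignment at row 1: a=False, d=False, m=False gives True.

No, it is not a contradiction.


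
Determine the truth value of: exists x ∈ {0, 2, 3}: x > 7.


Evaluate the predicate on each element: 0:False, 2:False, 3:False.
No element satisfies the predicate.

False


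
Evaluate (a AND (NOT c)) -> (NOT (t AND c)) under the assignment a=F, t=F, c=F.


Substitute a=F, t=F, c=F:
NOT c = T
a AND (NOT c) = F AND T = F
t AND c = F AND F = F
NOT (t AND c) = T
(a AND (NOT c)) -> (NOT (t AND c)) = F -> T = T

T


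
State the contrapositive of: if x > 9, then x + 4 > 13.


The contrapositive of (P → Q) is (¬Q → ¬P); it is logically equivalent to the original.
Here P = 'x > 9' and Q = 'x + 4 > 13'.

If not (x + 4 > 13), then not (x > 9).


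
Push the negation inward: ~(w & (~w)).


De Morgan: the negation of a conjunction is the disjunction of the negations.
Distribute ~ across &, flipping it to |, and negate each literal.

(~w) | w


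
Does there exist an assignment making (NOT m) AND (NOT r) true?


Search for a satisfying assignment over {m, r}.
Try m=F, r=F: the formula evaluates to T.
A satisfying assignment exists.

Satisfiable.


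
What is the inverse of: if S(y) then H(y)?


The inverse of (P → Q) is (¬P → ¬Q). It is equivalent to the converse, not to the original.
Here P = 'S(y)' and Q = 'H(y)'.

If not (S(y)), then not (H(y)).


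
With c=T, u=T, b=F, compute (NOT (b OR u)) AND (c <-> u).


Substitute c=T, u=T, b=F:
b OR u = F OR T = T
NOT (b OR u) = F
c <-> u = T <-> T = T
(NOT (b OR u)) AND (c <-> u) = F AND T = F

F


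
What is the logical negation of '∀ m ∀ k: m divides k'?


Negation flips each quantifier (∀↔∃) and negates the inner predicate.
¬(∀ m ∀ k: φ) = ∃ m ∃ k: ¬φ.

∃ m ∃ k: ¬(m divides k)


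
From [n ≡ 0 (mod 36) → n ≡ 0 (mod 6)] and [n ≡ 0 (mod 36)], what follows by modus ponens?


Modus ponens: from (P → Q) and P, infer Q.
P = 'n ≡ 0 (mod 36)' is asserted, and P → Q holds, so Q follows.

n ≡ 0 (mod 6).


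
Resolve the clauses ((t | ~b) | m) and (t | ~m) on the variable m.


The clauses contain complementary literals m and ~m.
Resolution eliminates this pair and disjoins the remaining literals (merging duplicates).

(~b | t)


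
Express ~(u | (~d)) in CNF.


Step 1: Apply De Morgan: ¬(u ∨ (¬d)) = ¬u ∧ ¬(¬d).
Step 2: Eliminate any double negations (¬¬X = X).

(~u) & d


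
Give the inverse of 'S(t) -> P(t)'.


The inverse of (P → Q) is (¬P → ¬Q). It is equivalent to the converse, not to the original.
Here P = 'S(t)' and Q = 'P(t)'.

If not (S(t)), then not (P(t)).


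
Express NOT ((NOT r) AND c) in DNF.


Step 1: Apply De Morgan: ¬((¬r) ∧ c) = ¬(¬r) ∨ ¬c.
Step 2: Eliminate any double negations (¬¬X = X).

r OR (NOT c)


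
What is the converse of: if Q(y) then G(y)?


The converse of (P → Q) is (Q → P). It is not in general equivalent to the original.
Here P = 'Q(y)' and Q = 'G(y)'.

If G(y), then Q(y).


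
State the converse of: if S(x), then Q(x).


The converse of (P → Q) is (Q → P). It is not in general equivalent to the original.
Here P = 'S(x)' and Q = 'Q(x)'.

If Q(x), then S(x).


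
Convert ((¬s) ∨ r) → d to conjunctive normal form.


Step 1: Rewrite as ¬((¬s) ∨ r) ∨ d = (¬(¬s) ∧ ¬r) ∨ d.
Step 2: Distribute ∨ over ∧.
Step 3: Eliminate any double negations (¬¬X = X).

(s ∨ d) ∧ ((¬r) ∨ d)


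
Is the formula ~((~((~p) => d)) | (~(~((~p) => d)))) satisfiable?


Check all 4 assignments over {d, p}:
d | p | φ
---------
False | False | False
True | False | False
False | True | False
True | True | False
No assignment makes the formula true.

Unsatisfiable.


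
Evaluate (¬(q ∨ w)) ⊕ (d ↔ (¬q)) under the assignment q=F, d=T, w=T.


Substitute q=F, d=T, w=T:
q ∨ w = F ∨ T = T
¬(q ∨ w) = F
¬q = T
d ↔ (¬q) = T ↔ T = T
(¬(q ∨ w)) ⊕ (d ↔ (¬q)) = F ⊕ T = T

T


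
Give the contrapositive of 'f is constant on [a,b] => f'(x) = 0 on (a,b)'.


The contrapositive of (P → Q) is (¬Q → ¬P); it is logically equivalent to the original.
Here P = 'f is constant on [a,b]' and Q = 'f'(x) = 0 on (a,b)'.

If not (f'(x) = 0 on (a,b)), then not (f is constant on [a,b]).


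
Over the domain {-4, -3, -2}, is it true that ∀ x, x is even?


Evaluate the predicate on each element: -4:T, -3:F, -2:T.
Counterexample x = -3 fails the predicate.

F


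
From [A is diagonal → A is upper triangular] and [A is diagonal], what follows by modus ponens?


Modus ponens: from (P → Q) and P, infer Q.
P = 'A is diagonal' is asserted, and P → Q holds, so Q follows.

A is upper triangular.


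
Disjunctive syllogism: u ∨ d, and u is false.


Disjunctive syllogism: from (P ∨ Q) and ¬P, infer Q.
One disjunct, 'u', is ruled out; the other must hold.

d


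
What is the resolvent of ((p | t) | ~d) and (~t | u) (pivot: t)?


The clauses contain complementary literals t and ~t.
Resolution eliminates this pair and disjoins the remaining literals (merging duplicates).

((~d | p) | u)


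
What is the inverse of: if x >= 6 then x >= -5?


The inverse of (P → Q) is (¬P → ¬Q). It is equivalent to the converse, not to the original.
Here P = 'x >= 6' and Q = 'x >= -5'.

If not (x >= 6), then not (x >= -5).


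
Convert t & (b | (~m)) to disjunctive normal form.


Step 1: Distribute ∧ over ∨: t ∧ (b ∨ (¬m)) = (t ∧ b) ∨ (t ∧ (¬m)).

(t & b) | (t & (~m))


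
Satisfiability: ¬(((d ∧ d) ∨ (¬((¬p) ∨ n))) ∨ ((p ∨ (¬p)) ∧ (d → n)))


Check all 8 assignments over {d, n, p}:
d | n | p | φ
-------------
F | F | F | F
T | F | F | F
F | T | F | F
T | T | F | F
F | F | T | F
T | F | T | F
F | T | T | F
T | T | T | F
No assignment makes the formula true.

Unsatisfiable.


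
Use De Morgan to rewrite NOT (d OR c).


De Morgan: the negation of a disjunction is the conjunction of the negations.
Distribute NOT across OR, flipping it to AND, and negate each literal.

(NOT d) AND (NOT c)


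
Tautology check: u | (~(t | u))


Build the truth table over {t, u}:
t | u | φ
---------
False | False | True
True | False | False
False | True | True
True | True | True
Counterexample at row 2: with t=True, u=False, the formula is False.

No, it is not a tautology.


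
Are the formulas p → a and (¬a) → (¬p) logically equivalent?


Compare truth tables:
a | p | φ | ψ
-------------
F | F | T | T
T | F | T | T
F | T | F | F
T | T | T | T
The columns φ and ψ agree on every row.

Yes, they are logically equivalent.


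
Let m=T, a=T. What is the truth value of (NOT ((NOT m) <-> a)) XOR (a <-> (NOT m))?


Substitute m=T, a=T:
NOT m = F
(NOT m) <-> a = F <-> T = F
NOT ((NOT m) <-> a) = T
NOT m = F
a <-> (NOT m) = T <-> F = F
(NOT ((NOT m) <-> a)) XOR (a <-> (NOT m)) = T XOR F = T

T


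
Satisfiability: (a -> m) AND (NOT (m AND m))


Search for a satisfying assignment over {a, m}.
Try a=F, m=F: the formula evaluates to T.
A satisfying assignment exists.

Satisfiable.


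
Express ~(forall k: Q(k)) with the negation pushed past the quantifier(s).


¬(forall x: φ) = exists x: ¬φ, and ¬(exists x: φ) = forall x: ¬φ.
Apply to the universal statement.

exists k: ~(Q(k))


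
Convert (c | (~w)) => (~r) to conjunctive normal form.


Step 1: Rewrite as ¬(c ∨ (¬w)) ∨ (¬r) = (¬c ∧ ¬(¬w)) ∨ (¬r).
Step 2: Distribute ∨ over ∧.
Step 3: Eliminate any double negations (¬¬X = X).

((~c) | (~r)) & (w | (~r))


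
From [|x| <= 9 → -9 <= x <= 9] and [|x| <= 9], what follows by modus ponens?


Modus ponens: from (P → Q) and P, infer Q.
P = '|x| <= 9' is asserted, and P → Q holds, so Q follows.

-9 <= x <= 9.


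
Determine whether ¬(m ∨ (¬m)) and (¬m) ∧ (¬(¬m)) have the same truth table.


Compare truth tables:
m | φ | ψ
---------
F | F | F
T | F | F
The columns φ and ψ agree on every row.

Yes, they are logically equivalent.


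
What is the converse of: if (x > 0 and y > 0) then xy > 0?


The converse of (P → Q) is (Q → P). It is not in general equivalent to the original.
Here P = '(x > 0 and y > 0)' and Q = 'xy > 0'.

If xy > 0, then (x > 0 and y > 0).


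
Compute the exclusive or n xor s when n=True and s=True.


Exclusive or is true when exactly one operand is true.
Substitute: n=True, s=True.
True xor True evaluates to False.

False


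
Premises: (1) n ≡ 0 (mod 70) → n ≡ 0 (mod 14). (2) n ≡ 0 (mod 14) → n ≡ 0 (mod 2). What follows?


Hypothetical syllogism: from (P → Q) and (Q → R), infer (P → R).
Chain the two implications through the shared middle term 'n ≡ 0 (mod 14)'.

n ≡ 0 (mod 70) → n ≡ 0 (mod 2)


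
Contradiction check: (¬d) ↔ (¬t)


Truth table over {d, t}:
d | t | φ
---------
F | F | T
T | F | F
F | T | F
T | T | T
Satisfying assignment at row 1: d=F, t=F gives T.

No, it is not a contradiction.


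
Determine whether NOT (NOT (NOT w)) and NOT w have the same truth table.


Compare truth tables:
w | φ | ψ
---------
F | T | T
T | F | F
The columns φ and ψ agree on every row.

Yes, they are logically equivalent.


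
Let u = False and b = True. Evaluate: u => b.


Implication is false only when antecedent is true and consequent is false.
Substitute: u=False, b=True.
False => True evaluates to True.

True


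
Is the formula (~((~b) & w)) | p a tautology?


Build the truth table over {b, p, w}:
b | p | w | φ
-------------
False | False | False | True
True | False | False | True
False | True | False | True
True | True | False | True
False | False | True | False
True | False | True | True
False | True | True | True
True | True | True | True
Counterexample at row 5: with b=False, p=False, w=True, the formula is False.

No, it is not a tautology.


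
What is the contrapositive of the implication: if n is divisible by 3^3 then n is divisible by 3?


The contrapositive of (P → Q) is (¬Q → ¬P); it is logically equivalent to the original.
Here P = 'n is divisible by 3^3' and Q = 'n is divisible by 3'.

If not (n is divisible by 3), then not (n is divisible by 3^3).


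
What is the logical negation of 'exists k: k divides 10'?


¬(forall x: φ) = exists x: ¬φ, and ¬(exists x: φ) = forall x: ¬φ.
Apply to the existential statement.

forall k: ~(k divides 10)


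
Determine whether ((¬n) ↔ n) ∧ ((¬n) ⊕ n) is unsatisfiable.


Truth table over {n}:
n | φ
-----
F | F
T | F
Every row is false.

Yes, it is a contradiction.


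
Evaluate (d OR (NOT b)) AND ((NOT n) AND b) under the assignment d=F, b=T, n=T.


Substitute d=F, b=T, n=T:
NOT b = F
d OR (NOT b) = F OR F = F
NOT n = F
(NOT n) AND b = F AND T = F
(d OR (NOT b)) AND ((NOT n) AND b) = F AND F = F

F


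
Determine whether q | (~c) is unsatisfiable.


Truth table over {c, q}:
c | q | φ
---------
False | False | True
True | False | False
False | True | True
True | True | True
Satisfying assignment at row 1: c=False, q=False gives True.

No, it is not a contradiction.


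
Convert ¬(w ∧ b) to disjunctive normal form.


Step 1: Apply De Morgan: ¬(w ∧ b) = ¬w ∨ ¬b.

(¬w) ∨ (¬b)


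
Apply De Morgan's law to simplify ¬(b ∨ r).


De Morgan: the negation of a disjunction is the conjunction of the negations.
Distribute ¬ across ∨, flipping it to ∧, and negate each literal.

(¬b) ∧ (¬r)


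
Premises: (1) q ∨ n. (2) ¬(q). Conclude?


Disjunctive syllogism: from (P ∨ Q) and ¬P, infer Q.
One disjunct, 'q', is ruled out; the other must hold.

n


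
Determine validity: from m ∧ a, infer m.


This matches the form of conjunction elimination: the conclusion follows in every model of the premises.

Valid.


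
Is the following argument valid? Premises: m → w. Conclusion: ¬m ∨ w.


This matches the form of material implication: the conclusion follows in every model of the premises.

Valid.


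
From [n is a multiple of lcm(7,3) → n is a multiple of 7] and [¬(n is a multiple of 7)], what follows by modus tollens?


Modus tollens: from (P → Q) and ¬Q, infer ¬P.
Q = 'n is a multiple of 7' is denied; since P → Q, P must also fail.

Not (n is a multiple of lcm(7,3)).


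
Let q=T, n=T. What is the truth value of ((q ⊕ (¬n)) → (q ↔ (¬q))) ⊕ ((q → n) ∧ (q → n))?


Substitute q=T, n=T:
¬n = F
q ⊕ (¬n) = T ⊕ F = T
¬q = F
q ↔ (¬q) = T ↔ F = F
(q ⊕ (¬n)) → (q ↔ (¬q)) = T → F = F
q → n = T → T = T
q → n = T → T = T
(q → n) ∧ (q → n) = T ∧ T = T
((q ⊕ (¬n)) → (q ↔ (¬q))) ⊕ ((q → n) ∧ (q → n)) = F ⊕ T = T

T


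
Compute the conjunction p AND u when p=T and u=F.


Conjunction is true only when both operands are true.
Substitute: p=T, u=F.
T AND F evaluates to F.

F


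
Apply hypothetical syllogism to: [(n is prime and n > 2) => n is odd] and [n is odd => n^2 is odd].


Hypothetical syllogism: from (P → Q) and (Q → R), infer (P → R).
Chain the two implications through the shared middle term 'n is odd'.

(n is prime and n > 2) => n^2 is odd


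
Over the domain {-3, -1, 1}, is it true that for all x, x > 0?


Evaluate the predicate on each element: -3:F, -1:F, 1:T.
Counterexample x = -3 fails the predicate.

F


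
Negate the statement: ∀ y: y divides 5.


¬(∀ x: φ) = ∃ x: ¬φ, and ¬(∃ x: φ) = ∀ x: ¬φ.
Apply to the universal statement.

∃ y: ¬(y divides 5)


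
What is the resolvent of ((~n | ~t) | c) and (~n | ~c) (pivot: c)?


The clauses contain complementary literals c and ~c.
Resolution eliminates this pair and disjoins the remaining literals (merging duplicates).

(~n | ~t)


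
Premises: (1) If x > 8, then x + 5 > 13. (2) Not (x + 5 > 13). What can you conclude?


Modus tollens: from (P → Q) and ¬Q, infer ¬P.
Q = 'x + 5 > 13' is denied; since P → Q, P must also fail.

Not (x > 8).


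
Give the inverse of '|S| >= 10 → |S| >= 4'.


The inverse of (P → Q) is (¬P → ¬Q). It is equivalent to the converse, not to the original.
Here P = '|S| >= 10' and Q = '|S| >= 4'.

If not (|S| >= 10), then not (|S| >= 4).


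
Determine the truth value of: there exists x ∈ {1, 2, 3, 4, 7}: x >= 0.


Evaluate the predicate on each element: 1:T, 2:T, 3:T, 4:T, 7:T.
Witness x = 1 satisfies the predicate.

T


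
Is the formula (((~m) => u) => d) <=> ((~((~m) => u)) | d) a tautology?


Build the truth table over {d, m, u}:
d | m | u | φ
-------------
False | False | False | True
True | False | False | True
False | True | False | True
True | True | False | True
False | False | True | True
True | False | True | True
False | True | True | True
True | True | True | True
Every row evaluates to true.

Yes, it is a tautology.


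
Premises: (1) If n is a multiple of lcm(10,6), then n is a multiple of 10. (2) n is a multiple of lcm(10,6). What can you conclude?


Modus ponens: from (P → Q) and P, infer Q.
P = 'n is a multiple of lcm(10,6)' is asserted, and P → Q holds, so Q follows.

n is a multiple of 10.


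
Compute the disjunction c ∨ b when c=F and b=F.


Disjunction is false only when both operands are false.
Substitute: c=F, b=F.
F ∨ F evaluates to F.

F


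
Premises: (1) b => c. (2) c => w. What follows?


Hypothetical syllogism: from (P → Q) and (Q → R), infer (P → R).
Chain the two implications through the shared middle term 'c'.

b => w


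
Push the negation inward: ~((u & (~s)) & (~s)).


De Morgan: the negation of a conjunction is the disjunction of the negations.
Distribute ~ across &, flipping it to |, and negate each literal.

((~u) | s) | s


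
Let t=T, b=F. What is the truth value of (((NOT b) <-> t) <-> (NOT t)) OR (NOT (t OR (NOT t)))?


Substitute t=T, b=F:
NOT b = T
(NOT b) <-> t = T <-> T = T
NOT t = F
((NOT b) <-> t) <-> (NOT t) = T <-> F = F
NOT t = F
t OR (NOT t) = T OR F = T
NOT (t OR (NOT t)) = F
(((NOT b) <-> t) <-> (NOT t)) OR (NOT (t OR (NOT t))) = F OR F = F

F


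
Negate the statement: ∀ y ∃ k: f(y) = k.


Negation flips each quantifier (∀↔∃) and negates the inner predicate.
¬(∀ y ∃ k: φ) = ∃ y ∀ k: ¬φ.

∃ y ∀ k: ¬(f(y) = k)


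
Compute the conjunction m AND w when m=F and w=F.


Conjunction is true only when both operands are true.
Substitute: m=F, w=F.
F AND F evaluates to F.

F


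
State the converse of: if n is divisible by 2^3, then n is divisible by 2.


The converse of (P → Q) is (Q → P). It is not in general equivalent to the original.
Here P = 'n is divisible by 2^3' and Q = 'n is divisible by 2'.

If n is divisible by 2, then n is divisible by 2^3.


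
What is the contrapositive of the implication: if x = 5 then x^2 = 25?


The contrapositive of (P → Q) is (¬Q → ¬P); it is logically equivalent to the original.
Here P = 'x = 5' and Q = 'x^2 = 25'.

If not (x^2 = 25), then not (x = 5).


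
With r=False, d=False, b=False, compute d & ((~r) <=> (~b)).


Substitute r=False, d=False, b=False:
~r = True
~b = True
(~r) <=> (~b) = True <=> True = True
d & ((~r) <=> (~b)) = False & True = False

False


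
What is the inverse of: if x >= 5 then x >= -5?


The inverse of (P → Q) is (¬P → ¬Q). It is equivalent to the converse, not to the original.
Here P = 'x >= 5' and Q = 'x >= -5'.

If not (x >= 5), then not (x >= -5).


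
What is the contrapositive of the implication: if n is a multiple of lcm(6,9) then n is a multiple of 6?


The contrapositive of (P → Q) is (¬Q → ¬P); it is logically equivalent to the original.
Here P = 'n is a multiple of lcm(6,9)' and Q = 'n is a multiple of 6'.

If not (n is a multiple of 6), then not (n is a multiple of lcm(6,9)).


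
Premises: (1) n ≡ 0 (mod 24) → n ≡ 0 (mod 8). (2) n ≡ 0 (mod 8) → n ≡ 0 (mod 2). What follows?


Hypothetical syllogism: from (P → Q) and (Q → R), infer (P → R).
Chain the two implications through the shared middle term 'n ≡ 0 (mod 8)'.

n ≡ 0 (mod 24) → n ≡ 0 (mod 2)


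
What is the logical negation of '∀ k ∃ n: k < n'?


Negation flips each quantifier (∀↔∃) and negates the inner predicate.
¬(∀ k ∃ n: φ) = ∃ k ∀ n: ¬φ.

∃ k ∀ n: ¬(k < n)


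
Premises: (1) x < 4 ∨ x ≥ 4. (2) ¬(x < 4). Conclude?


Disjunctive syllogism: from (P ∨ Q) and ¬P, infer Q.
One disjunct, 'x < 4', is ruled out; the other must hold.

x ≥ 4


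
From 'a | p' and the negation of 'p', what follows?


Disjunctive syllogism: from (P ∨ Q) and ¬P, infer Q.
One disjunct, 'p', is ruled out; the other must hold.

a


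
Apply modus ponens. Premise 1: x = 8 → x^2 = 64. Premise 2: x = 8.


Modus ponens: from (P → Q) and P, infer Q.
P = 'x = 8' is asserted, and P → Q holds, so Q follows.

x^2 = 64.


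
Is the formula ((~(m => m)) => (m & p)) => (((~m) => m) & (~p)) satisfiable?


Search for a satisfying assignment over {m, p}.
Try m=True, p=False: the formula evaluates to True.
A satisfying assignment exists.

Satisfiable.


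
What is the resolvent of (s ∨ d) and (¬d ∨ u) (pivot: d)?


The clauses contain complementary literals d and ¬d.
Resolution eliminates this pair and disjoins the remaining literals (merging duplicates).

(s ∨ u)


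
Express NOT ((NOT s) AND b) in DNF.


Step 1: Apply De Morgan: ¬((¬s) ∧ b) = ¬(¬s) ∨ ¬b.
Step 2: Eliminate any double negations (¬¬X = X).

s OR (NOT b)


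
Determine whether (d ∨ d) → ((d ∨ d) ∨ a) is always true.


Build the truth table over {a, d}:
a | d | φ
---------
F | F | T
T | F | T
F | T | T
T | T | T
Every row evaluates to true.

Yes, it is a tautology.


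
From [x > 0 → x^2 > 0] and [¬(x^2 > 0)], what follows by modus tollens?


Modus tollens: from (P → Q) and ¬Q, infer ¬P.
Q = 'x^2 > 0' is denied; since P → Q, P must also fail.

Not (x > 0).


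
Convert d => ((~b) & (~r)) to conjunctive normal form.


Step 1: Rewrite d → ((¬b) ∧ (¬r)) as ¬d ∨ ((¬b) ∧ (¬r)).
Step 2: Distribute ∨ over ∧.

((~d) | (~b)) & ((~d) | (~r))


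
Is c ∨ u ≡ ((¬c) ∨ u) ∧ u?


Compare truth tables:
c | u | φ | ψ
-------------
F | F | F | F
T | F | T | F
F | T | T | T
T | T | T | T
They differ at row 2 (c=T, u=F): φ=T but ψ=F.

No, they are not logically equivalent.


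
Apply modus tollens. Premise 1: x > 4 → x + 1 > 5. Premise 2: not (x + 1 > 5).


Modus tollens: from (P → Q) and ¬Q, infer ¬P.
Q = 'x + 1 > 5' is denied; since P → Q, P must also fail.

Not (x > 4).


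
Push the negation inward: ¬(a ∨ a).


De Morgan: the negation of a disjunction is the conjunction of the negations.
Distribute ¬ across ∨, flipping it to ∧, and negate each literal.

(¬a) ∧ (¬a)


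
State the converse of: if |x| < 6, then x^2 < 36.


The converse of (P → Q) is (Q → P). It is not in general equivalent to the original.
Here P = '|x| < 6' and Q = 'x^2 < 36'.

If x^2 < 36, then |x| < 6.


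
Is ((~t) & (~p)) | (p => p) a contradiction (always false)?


Truth table over {p, t}:
p | t | φ
---------
False | False | True
True | False | True
False | True | True
True | True | True
Satisfying assignment at row 1: p=False, t=False gives True.

No, it is not a contradiction.


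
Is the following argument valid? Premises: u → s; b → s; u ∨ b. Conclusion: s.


This matches the form of proof by cases: the conclusion follows in every model of the premises.

Valid.


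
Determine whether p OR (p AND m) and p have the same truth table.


Compare truth tables:
m | p | φ | ψ
-------------
F | F | F | F
T | F | F | F
F | T | T | T
T | T | T | T
The columns φ and ψ agree on every row.

Yes, they are logically equivalent.


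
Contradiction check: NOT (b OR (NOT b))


Truth table over {b}:
b | φ
-----
F | F
T | F
Every row is false.

Yes, it is a contradiction.


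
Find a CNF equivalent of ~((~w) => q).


Step 1: Rewrite (¬w) → q as ¬(¬w) ∨ q.
Step 2: Negate: ¬(¬(¬w) ∨ q) = (¬w) ∧ ¬q (De Morgan + double negation).

(~w) & (~q)


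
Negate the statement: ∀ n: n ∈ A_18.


¬(∀ x: φ) = ∃ x: ¬φ, and ¬(∃ x: φ) = ∀ x: ¬φ.
Apply to the universal statement.

∃ n: ¬(n ∈ A_18)


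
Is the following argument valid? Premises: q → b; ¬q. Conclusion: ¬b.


This is denying the antecedent (fallacy). There exist truth assignments where the premises are all true but the conclusion is false.

Invalid.


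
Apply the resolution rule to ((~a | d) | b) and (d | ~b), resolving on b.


The clauses contain complementary literals b and ~b.
Resolution eliminates this pair and disjoins the remaining literals (merging duplicates).

(~a | d)


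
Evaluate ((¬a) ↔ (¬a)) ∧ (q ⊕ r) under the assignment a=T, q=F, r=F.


Substitute a=T, q=F, r=F:
¬a = F
¬a = F
(¬a) ↔ (¬a) = F ↔ F = T
q ⊕ r = F ⊕ F = F
((¬a) ↔ (¬a)) ∧ (q ⊕ r) = T ∧ F = F

F


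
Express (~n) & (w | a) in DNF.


Step 1: Distribute ∧ over ∨: (¬n) ∧ (w ∨ a) = ((¬n) ∧ w) ∨ ((¬n) ∧ a).

((~n) & w) | ((~n) & a)


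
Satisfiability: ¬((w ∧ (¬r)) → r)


Search for a satisfying assignment over {r, w}.
Try r=F, w=T: the formula evaluates to T.
A satisfying assignment exists.

Satisfiable.


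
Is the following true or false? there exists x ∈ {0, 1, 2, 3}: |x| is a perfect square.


Evaluate the predicate on each element: 0:T, 1:T, 2:F, 3:F.
Witness x = 0 satisfies the predicate.

T


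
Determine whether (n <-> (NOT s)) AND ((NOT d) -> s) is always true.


Build the truth table over {d, n, s}:
d | n | s | φ
-------------
F | F | F | F
T | F | F | F
F | T | F | F
T | T | F | T
F | F | T | T
T | F | T | T
F | T | T | F
T | T | T | F
Counterexample at row 1: with d=F, n=F, s=F, the formula is F.

No, it is not a tautology.


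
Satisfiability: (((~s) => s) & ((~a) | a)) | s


Search for a satisfying assignment over {a, s}.
Try a=False, s=True: the formula evaluates to True.
A satisfying assignment exists.

Satisfiable.


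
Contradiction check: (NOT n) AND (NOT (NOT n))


Truth table over {n}:
n | φ
-----
F | F
T | F
Every row is false.

Yes, it is a contradiction.


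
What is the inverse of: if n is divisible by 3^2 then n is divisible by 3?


The inverse of (P → Q) is (¬P → ¬Q). It is equivalent to the converse, not to the original.
Here P = 'n is divisible by 3^2' and Q = 'n is divisible by 3'.

If not (n is divisible by 3^2), then not (n is divisible by 3).


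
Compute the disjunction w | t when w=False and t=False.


Disjunction is false only when both operands are false.
Substitute: w=False, t=False.
False | False evaluates to False.

False


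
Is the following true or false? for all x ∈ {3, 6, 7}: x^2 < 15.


Evaluate the predicate on each element: 3:T, 6:F, 7:F.
Counterexample x = 6 fails the predicate.

F


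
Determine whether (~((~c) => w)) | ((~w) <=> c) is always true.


Build the truth table over {c, w}:
c | w | φ
---------
False | False | True
True | False | True
False | True | True
True | True | False
Counterexample at row 4: with c=True, w=True, the formula is False.

No, it is not a tautology.


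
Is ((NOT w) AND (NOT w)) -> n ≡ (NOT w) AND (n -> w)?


Compare truth tables:
n | w | φ | ψ
-------------
F | F | F | T
T | F | T | F
F | T | T | F
T | T | T | F
They differ at row 1 (n=F, w=F): φ=F but ψ=T.

No, they are not logically equivalent.


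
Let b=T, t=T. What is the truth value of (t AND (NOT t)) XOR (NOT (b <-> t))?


Substitute b=T, t=T:
NOT t = F
t AND (NOT t) = T AND F = F
b <-> t = T <-> T = T
NOT (b <-> t) = F
(t AND (NOT t)) XOR (NOT (b <-> t)) = F XOR F = F

F


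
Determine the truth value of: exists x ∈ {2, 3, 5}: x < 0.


Evaluate the predicate on each element: 2:False, 3:False, 5:False.
No element satisfies the predicate.

False


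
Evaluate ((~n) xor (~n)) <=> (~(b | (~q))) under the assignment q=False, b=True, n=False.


Substitute q=False, b=True, n=False:
~n = True
~n = True
(~n) xor (~n) = True xor True = False
~q = True
b | (~q) = True | True = True
~(b | (~q)) = False
((~n) xor (~n)) <=> (~(b | (~q))) = False <=> False = True

True


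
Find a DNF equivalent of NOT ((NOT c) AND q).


Step 1: Apply De Morgan: ¬((¬c) ∧ q) = ¬(¬c) ∨ ¬q.
Step 2: Eliminate any double negations (¬¬X = X).

c OR (NOT q)


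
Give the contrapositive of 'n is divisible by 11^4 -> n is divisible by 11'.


The contrapositive of (P → Q) is (¬Q → ¬P); it is logically equivalent to the original.
Here P = 'n is divisible by 11^4' and Q = 'n is divisible by 11'.

If not (n is divisible by 11), then not (n is divisible by 11^4).


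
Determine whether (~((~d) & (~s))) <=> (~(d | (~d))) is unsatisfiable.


Truth table over {d, s}:
d | s | φ
---------
False | False | True
True | False | False
False | True | False
True | True | False
Satisfying assignment at row 1: d=False, s=False gives True.

No, it is not a contradiction.


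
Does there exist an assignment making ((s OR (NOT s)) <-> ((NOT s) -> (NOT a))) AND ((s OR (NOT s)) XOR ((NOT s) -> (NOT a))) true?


Check all 4 assignments over {a, s}:
a | s | φ
---------
F | F | F
T | F | F
F | T | F
T | T | F
No assignment makes the formula true.

Unsatisfiable.


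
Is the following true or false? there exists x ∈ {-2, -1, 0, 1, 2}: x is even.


Evaluate the predicate on each element: -2:T, -1:F, 0:T, 1:F, 2:T.
Witness x = -2 satisfies the predicate.

T


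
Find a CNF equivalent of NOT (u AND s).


Step 1: Apply De Morgan: ¬(u ∧ s) = ¬u ∨ ¬s.

(NOT u) OR (NOT s)


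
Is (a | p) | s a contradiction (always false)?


Truth table over {a, p, s}:
a | p | s | φ
-------------
False | False | False | False
True | False | False | True
False | True | False | True
True | True | False | True
False | False | True | True
True | False | True | True
False | True | True | True
True | True | True | True
Satisfying assignment at row 2: a=True, p=False, s=False gives True.

No, it is not a contradiction.


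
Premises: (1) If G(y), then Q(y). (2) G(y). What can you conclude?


Modus ponens: from (P → Q) and P, infer Q.
P = 'G(y)' is asserted, and P → Q holds, so Q follows.

Q(y).


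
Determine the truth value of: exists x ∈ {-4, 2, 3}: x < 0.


Evaluate the predicate on each element: -4:True, 2:False, 3:False.
Witness x = -4 satisfies the predicate.

True


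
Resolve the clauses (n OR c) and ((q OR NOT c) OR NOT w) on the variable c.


The clauses contain complementary literals c and NOTc.
Resolution eliminates this pair and disjoins the remaining literals (merging duplicates).

((n OR q) OR NOT w)


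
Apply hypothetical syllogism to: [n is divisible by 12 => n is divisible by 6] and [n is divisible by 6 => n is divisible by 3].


Hypothetical syllogism: from (P → Q) and (Q → R), infer (P → R).
Chain the two implications through the shared middle term 'n is divisible by 6'.

n is divisible by 12 => n is divisible by 3


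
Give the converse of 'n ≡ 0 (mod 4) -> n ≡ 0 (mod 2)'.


The converse of (P → Q) is (Q → P). It is not in general equivalent to the original.
Here P = 'n ≡ 0 (mod 4)' and Q = 'n ≡ 0 (mod 2)'.

If n ≡ 0 (mod 2), then n ≡ 0 (mod 4).


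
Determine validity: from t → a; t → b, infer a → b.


This is (no valid rule). There exist truth assignments where the premises are all true but the conclusion is false.

Invalid.


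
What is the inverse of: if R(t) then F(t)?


The inverse of (P → Q) is (¬P → ¬Q). It is equivalent to the converse, not to the original.
Here P = 'R(t)' and Q = 'F(t)'.

If not (R(t)), then not (F(t)).


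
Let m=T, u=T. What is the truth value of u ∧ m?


Substitute m=T, u=T:
u ∧ m = T ∧ T = T

T


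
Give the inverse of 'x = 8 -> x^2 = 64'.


The inverse of (P → Q) is (¬P → ¬Q). It is equivalent to the converse, not to the original.
Here P = 'x = 8' and Q = 'x^2 = 64'.

If not (x = 8), then not (x^2 = 64).


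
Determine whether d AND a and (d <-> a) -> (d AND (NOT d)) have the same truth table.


Compare truth tables:
a | d | φ | ψ
-------------
F | F | F | F
T | F | F | T
F | T | F | T
T | T | T | F
They differ at row 2 (a=T, d=F): φ=F but ψ=T.

No, they are not logically equivalent.


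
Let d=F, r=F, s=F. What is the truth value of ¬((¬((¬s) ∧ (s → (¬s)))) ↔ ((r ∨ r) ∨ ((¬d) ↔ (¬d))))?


Substitute d=F, r=F, s=F:
… (earlier sub-steps elided)
s → (¬s) = F → T = T
(¬s) ∧ (s → (¬s)) = T ∧ T = T
¬((¬s) ∧ (s → (¬s))) = F
r ∨ r = F ∨ F = F
¬d = T
¬d = T
(¬d) ↔ (¬d) = T ↔ T = T
(r ∨ r) ∨ ((¬d) ↔ (¬d)) = F ∨ T = T
(¬((¬s) ∧ (s → (¬s)))) ↔ ((r ∨ r) ∨ ((¬d) ↔ (¬d))) = F ↔ T = F
¬((¬((¬s) ∧ (s → (¬s)))) ↔ ((r ∨ r) ∨ ((¬d) ↔ (¬d)))) = T

T


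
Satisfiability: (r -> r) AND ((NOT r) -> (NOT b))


Search for a satisfying assignment over {b, r}.
Try b=F, r=F: the formula evaluates to T.
A satisfying assignment exists.

Satisfiable.


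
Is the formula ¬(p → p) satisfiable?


Check all 2 assignments over {p}:
p | φ
-----
F | F
T | F
No assignment makes the formula true.

Unsatisfiable.


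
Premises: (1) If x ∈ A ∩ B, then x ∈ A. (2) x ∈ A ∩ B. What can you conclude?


Modus ponens: from (P → Q) and P, infer Q.
P = 'x ∈ A ∩ B' is asserted, and P → Q holds, so Q follows.

x ∈ A.


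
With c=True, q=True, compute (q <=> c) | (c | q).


Substitute c=True, q=True:
q <=> c = True <=> True = True
c | q = True | True = True
(q <=> c) | (c | q) = True | True = True

True


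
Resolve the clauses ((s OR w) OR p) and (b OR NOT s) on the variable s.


The clauses contain complementary literals s and NOTs.
Resolution eliminates this pair and disjoins the remaining literals (merging duplicates).

((w OR p) OR b)


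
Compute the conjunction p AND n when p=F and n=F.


Conjunction is true only when both operands are true.
Substitute: p=F, n=F.
F AND F evaluates to F.

F


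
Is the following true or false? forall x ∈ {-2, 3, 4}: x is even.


Evaluate the predicate on each element: -2:True, 3:False, 4:True.
Counterexample x = 3 fails the predicate.

False


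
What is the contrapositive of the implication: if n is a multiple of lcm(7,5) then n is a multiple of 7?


The contrapositive of (P → Q) is (¬Q → ¬P); it is logically equivalent to the original.
Here P = 'n is a multiple of lcm(7,5)' and Q = 'n is a multiple of 7'.

If not (n is a multiple of 7), then not (n is a multiple of lcm(7,5)).


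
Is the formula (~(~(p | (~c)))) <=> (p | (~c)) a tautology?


Build the truth table over {c, p}:
c | p | φ
---------
False | False | True
True | False | True
False | True | True
True | True | True
Every row evaluates to true.

Yes, it is a tautology.


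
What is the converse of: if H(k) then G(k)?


The converse of (P → Q) is (Q → P). It is not in general equivalent to the original.
Here P = 'H(k)' and Q = 'G(k)'.

If G(k), then H(k).


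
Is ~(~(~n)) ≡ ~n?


Compare truth tables:
n | φ | ψ
---------
False | True | True
True | False | False
The columns φ and ψ agree on every row.

Yes, they are logically equivalent.


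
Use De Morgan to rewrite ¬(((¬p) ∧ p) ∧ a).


De Morgan: the negation of a conjunction is the disjunction of the negations.
Distribute ¬ across ∧, flipping it to ∨, and negate each literal.

(p ∨ (¬p)) ∨ (¬a)


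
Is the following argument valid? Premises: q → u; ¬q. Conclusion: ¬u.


This is denying the antecedent (fallacy). There exist truth assignments where the premises are all true but the conclusion is false.

Invalid.


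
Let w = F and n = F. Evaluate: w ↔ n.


Biconditional is true when both operands have the same truth value.
Substitute: w=F, n=F.
F ↔ F evaluates to T.

T


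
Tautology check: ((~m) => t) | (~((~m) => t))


Build the truth table over {m, t}:
m | t | φ
---------
False | False | True
True | False | True
False | True | True
True | True | True
Every row evaluates to true.

Yes, it is a tautology.


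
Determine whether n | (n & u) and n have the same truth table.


Compare truth tables:
n | u | φ | ψ
-------------
False | False | False | False
True | False | True | True
False | True | False | False
True | True | True | True
The columns φ and ψ agree on every row.

Yes, they are logically equivalent.


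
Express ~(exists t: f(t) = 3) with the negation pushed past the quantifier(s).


¬(forall x: φ) = exists x: ¬φ, and ¬(exists x: φ) = forall x: ¬φ.
Apply to the existential statement.

forall t: ~(f(t) = 3)


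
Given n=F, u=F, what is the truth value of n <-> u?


Biconditional is true when both operands have the same truth value.
Substitute: n=F, u=F.
F <-> F evaluates to T.

T


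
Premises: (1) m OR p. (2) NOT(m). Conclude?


Disjunctive syllogism: from (P ∨ Q) and ¬P, infer Q.
One disjunct, 'm', is ruled out; the other must hold.

p


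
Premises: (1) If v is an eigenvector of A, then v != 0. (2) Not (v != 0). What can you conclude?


Modus tollens: from (P → Q) and ¬Q, infer ¬P.
Q = 'v != 0' is denied; since P → Q, P must also fail.

Not (v is an eigenvector of A).


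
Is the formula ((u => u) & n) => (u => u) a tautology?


Build the truth table over {n, u}:
n | u | φ
---------
False | False | True
True | False | True
False | True | True
True | True | True
Every row evaluates to true.

Yes, it is a tautology.


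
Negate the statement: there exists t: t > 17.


¬(for all x: φ) = there exists x: ¬φ, and ¬(there exists x: φ) = for all x: ¬φ.
Apply to the existential statement.

for all t: NOT(t > 17)


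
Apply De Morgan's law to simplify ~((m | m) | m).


De Morgan: the negation of a disjunction is the conjunction of the negations.
Distribute ~ across |, flipping it to &, and negate each literal.

((~m) & (~m)) & (~m)


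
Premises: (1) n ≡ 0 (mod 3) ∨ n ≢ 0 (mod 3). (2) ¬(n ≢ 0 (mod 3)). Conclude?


Disjunctive syllogism: from (P ∨ Q) and ¬P, infer Q.
One disjunct, 'n ≢ 0 (mod 3)', is ruled out; the other must hold.

n ≡ 0 (mod 3)
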